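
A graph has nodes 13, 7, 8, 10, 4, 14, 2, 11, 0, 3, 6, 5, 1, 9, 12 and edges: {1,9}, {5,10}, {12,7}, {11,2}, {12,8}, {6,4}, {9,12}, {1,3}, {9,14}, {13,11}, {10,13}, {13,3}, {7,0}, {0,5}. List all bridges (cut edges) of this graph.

11-13, 11-2, 12-8, 14-9, 4-6

The edges on the cycle 1-9-12-7-0-5-10-13-3-1 are not bridges since each lies on that cycle.
But removing 11—2 disconnects 11 from 2; removing 9—14 disconnects 9 from 14; removing 6—4 disconnects 6 from 4; removing 11—13 disconnects 11 from 13 — these are bridges.
In total 5 edges are bridges.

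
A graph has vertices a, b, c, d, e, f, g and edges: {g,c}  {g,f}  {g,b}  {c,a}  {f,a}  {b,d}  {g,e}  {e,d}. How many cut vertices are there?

1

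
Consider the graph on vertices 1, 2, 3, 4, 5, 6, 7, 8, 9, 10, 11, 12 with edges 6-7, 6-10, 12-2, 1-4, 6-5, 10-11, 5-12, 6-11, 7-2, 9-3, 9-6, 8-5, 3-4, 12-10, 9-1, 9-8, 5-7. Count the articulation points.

1

Removing 9 increases the component count from 1 to 2, so 9 is a cut vertex.
By contrast removing 3 leaves 1 component; it is not a cut vertex. No other vertex is a cut vertex either.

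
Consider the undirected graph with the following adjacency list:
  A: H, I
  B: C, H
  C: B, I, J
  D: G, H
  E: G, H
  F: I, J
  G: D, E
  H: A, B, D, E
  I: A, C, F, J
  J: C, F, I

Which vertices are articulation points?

Removing H increases the component count from 1 to 2, so H is a cut vertex.
By contrast removing I leaves 1 component; it is not a cut vertex. No other vertex is a cut vertex either.

H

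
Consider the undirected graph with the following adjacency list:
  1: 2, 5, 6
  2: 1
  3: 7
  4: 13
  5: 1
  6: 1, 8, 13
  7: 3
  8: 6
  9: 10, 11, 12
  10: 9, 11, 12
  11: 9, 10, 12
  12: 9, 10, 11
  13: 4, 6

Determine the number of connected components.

3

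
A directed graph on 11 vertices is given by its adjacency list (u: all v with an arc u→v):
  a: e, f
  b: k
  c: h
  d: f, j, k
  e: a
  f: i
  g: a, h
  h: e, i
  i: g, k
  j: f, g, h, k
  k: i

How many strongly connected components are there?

5

{a, e, f, g, h, i, k} are all mutually reachable — one SCC of size 7.
{c} is an SCC by itself.
{d} is an SCC by itself.
{b} is an SCC by itself.
{j} is an SCC by itself.
That gives 5 strongly connected components.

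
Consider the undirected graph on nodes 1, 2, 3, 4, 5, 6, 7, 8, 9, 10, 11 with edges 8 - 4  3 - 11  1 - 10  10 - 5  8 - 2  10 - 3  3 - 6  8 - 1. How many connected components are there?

3

7 is isolated — a component by itself.
9 is isolated — a component by itself.
Starting from 1 we can reach 1, 2, 3, 4, 5, 6, 8, 10, 11. That is one component of size 9.
Total: 3 components.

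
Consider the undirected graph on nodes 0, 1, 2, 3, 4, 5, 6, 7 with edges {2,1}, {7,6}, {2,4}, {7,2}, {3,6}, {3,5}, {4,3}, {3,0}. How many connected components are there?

Starting from 0 we can reach 0, 1, 2, 3, 4, 5, 6, 7. That is one component of size 8.
Total: 1 component.

1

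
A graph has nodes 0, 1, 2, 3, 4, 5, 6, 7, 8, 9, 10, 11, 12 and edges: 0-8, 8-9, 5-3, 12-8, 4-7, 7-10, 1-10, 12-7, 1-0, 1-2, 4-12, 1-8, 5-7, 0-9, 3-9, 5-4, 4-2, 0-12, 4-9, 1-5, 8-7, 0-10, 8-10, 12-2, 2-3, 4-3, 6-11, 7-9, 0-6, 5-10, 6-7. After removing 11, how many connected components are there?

With 11 gone, the remaining components are: {0, 1, 2, 3, 4, 5, 6, 7, 8, 9, 10, 12}.
That is 1 component.

1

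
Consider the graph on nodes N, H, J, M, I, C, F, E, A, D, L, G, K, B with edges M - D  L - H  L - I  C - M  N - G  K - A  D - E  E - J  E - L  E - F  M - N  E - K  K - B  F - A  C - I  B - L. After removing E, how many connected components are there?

2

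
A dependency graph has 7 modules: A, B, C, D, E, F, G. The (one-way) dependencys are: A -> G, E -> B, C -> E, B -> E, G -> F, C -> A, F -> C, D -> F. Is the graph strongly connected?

No

There is no directed path from E to F, so the graph is not strongly connected.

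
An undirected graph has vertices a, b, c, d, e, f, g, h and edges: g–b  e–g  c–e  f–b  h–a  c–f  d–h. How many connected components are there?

2

Starting from a we can reach a, d, h. That is one component of size 3.
Starting from b we can reach b, c, e, f, g. That is one component of size 5.
Total: 2 components.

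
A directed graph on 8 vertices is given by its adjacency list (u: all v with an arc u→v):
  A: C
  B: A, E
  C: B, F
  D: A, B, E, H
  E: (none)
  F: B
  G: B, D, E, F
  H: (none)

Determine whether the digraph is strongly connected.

There is no directed path from D to G, so the graph is not strongly connected.

No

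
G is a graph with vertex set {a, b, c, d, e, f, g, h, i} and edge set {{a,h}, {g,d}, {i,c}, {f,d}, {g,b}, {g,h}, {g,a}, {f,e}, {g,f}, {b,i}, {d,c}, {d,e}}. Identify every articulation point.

Removing g increases the component count from 1 to 2, so g is a cut vertex.
By contrast removing h leaves 1 component; it is not a cut vertex. No other vertex is a cut vertex either.

g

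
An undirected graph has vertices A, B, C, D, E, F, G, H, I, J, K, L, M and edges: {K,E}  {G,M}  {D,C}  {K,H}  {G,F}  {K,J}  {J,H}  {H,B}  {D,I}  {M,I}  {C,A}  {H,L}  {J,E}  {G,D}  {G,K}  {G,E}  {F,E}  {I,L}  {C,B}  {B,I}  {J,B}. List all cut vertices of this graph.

C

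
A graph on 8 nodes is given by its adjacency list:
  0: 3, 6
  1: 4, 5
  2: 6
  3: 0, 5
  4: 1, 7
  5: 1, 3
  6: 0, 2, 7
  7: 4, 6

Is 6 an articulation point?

Deleting 6 raises the number of components from 1 to 2, so 6 is a cut vertex.

Yes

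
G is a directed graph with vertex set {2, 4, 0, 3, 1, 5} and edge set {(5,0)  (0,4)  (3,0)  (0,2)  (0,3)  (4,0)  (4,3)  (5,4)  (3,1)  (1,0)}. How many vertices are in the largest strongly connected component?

4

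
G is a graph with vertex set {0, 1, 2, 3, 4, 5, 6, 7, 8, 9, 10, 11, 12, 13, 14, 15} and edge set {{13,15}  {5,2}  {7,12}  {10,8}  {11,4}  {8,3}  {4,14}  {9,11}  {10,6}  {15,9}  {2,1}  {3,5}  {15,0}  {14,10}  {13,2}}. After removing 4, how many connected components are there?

With 4 gone, the remaining components are: {7, 12}; {0, 1, 2, 3, 5, 6, 8, 9, 10, 11, 13, 14, 15}.
That is 2 components.

2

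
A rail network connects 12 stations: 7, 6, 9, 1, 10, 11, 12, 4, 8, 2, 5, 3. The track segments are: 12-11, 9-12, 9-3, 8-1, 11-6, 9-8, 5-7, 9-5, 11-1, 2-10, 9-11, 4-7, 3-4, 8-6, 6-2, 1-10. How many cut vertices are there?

Removing 9 increases the component count from 1 to 2, so 9 is a cut vertex.
By contrast removing 6 leaves 1 component; it is not a cut vertex. No other vertex is a cut vertex either.

1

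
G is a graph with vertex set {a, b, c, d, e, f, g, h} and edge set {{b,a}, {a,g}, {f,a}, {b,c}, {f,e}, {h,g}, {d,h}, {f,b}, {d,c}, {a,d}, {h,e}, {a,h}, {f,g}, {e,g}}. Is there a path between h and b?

From h we can reach a, b, c, d, e, f, g, h, which includes b.

Yes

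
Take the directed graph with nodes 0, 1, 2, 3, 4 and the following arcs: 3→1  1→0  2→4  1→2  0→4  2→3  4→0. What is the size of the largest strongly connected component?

3

{1, 2, 3} are all mutually reachable — one SCC of size 3.
{0, 4} are all mutually reachable — one SCC of size 2.
The largest has 3 vertices.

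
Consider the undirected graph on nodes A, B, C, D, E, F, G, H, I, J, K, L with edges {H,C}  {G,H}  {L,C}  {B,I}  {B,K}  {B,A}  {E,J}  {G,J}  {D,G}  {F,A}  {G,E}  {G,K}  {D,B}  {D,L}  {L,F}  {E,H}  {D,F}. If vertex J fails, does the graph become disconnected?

Deleting J leaves 1 component (was 1) (its neighbors E, G remain connected to each other), so J is not a cut vertex.

No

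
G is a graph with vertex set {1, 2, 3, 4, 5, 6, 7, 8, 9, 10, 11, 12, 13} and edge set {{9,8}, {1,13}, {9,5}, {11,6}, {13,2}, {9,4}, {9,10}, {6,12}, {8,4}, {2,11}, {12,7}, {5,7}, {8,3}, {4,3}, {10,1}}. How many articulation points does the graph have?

Removing 9 increases the component count from 1 to 2, so 9 is a cut vertex.
By contrast removing 13 leaves 1 component; it is not a cut vertex. No other vertex is a cut vertex either.

1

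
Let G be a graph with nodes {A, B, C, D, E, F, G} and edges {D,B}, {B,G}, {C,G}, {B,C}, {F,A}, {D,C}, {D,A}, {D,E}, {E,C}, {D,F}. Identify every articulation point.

D

Removing D increases the component count from 1 to 2, so D is a cut vertex.
By contrast removing F leaves 1 component; it is not a cut vertex. No other vertex is a cut vertex either.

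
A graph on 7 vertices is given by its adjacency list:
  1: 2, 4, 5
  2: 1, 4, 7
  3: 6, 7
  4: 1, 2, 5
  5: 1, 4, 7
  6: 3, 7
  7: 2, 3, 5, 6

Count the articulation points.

Removing 7 increases the component count from 1 to 2, so 7 is a cut vertex.
By contrast removing 6 leaves 1 component; it is not a cut vertex. No other vertex is a cut vertex either.

1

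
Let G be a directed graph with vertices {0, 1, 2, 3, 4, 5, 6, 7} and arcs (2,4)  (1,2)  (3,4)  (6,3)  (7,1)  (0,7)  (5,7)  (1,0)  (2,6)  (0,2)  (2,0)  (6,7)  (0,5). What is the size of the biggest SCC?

6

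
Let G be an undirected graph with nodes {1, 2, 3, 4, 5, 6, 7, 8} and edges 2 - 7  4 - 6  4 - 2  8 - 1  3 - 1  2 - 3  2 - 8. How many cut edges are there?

3

The edges on the cycle 2-8-1-3-2 are not bridges since each lies on that cycle.
But removing 7 - 2 disconnects 7 from 2; removing 4 - 2 disconnects 4 from 2; removing 6 - 4 disconnects 6 from 4 — these are bridges.
That makes 3 bridges.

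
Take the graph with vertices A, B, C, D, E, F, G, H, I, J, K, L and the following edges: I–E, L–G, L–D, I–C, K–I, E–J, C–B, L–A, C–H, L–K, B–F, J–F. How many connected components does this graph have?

Starting from A we can reach A, B, C, D, E, F, G, H, I, J, K, L. That is one component of size 12.
Total: 1 component.

1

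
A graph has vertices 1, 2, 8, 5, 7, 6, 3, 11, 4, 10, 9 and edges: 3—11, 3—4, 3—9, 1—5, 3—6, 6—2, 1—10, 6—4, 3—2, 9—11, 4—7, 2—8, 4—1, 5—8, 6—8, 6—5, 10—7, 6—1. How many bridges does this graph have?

0

The edges on the cycle 3-9-11-3 are not bridges since each lies on that cycle.
Every edge lies on some cycle, so there are no bridges.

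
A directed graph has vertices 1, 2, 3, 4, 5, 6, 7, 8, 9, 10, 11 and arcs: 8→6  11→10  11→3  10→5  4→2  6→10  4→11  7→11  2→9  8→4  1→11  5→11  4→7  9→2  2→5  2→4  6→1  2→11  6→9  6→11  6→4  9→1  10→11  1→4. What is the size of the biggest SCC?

4

{1, 2, 4, 9} are all mutually reachable — one SCC of size 4.
{5, 10, 11} are all mutually reachable — one SCC of size 3.
{3} is an SCC by itself.
{6} is an SCC by itself.
{7} is an SCC by itself.
(and 1 more singleton SCC)
The largest has 4 vertices.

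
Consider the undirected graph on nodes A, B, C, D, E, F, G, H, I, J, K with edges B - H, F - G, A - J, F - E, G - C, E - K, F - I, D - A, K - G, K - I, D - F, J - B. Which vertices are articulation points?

A, B, D, F, G, J

Removing A increases the component count from 1 to 2, so A is a cut vertex.
Removing B increases the component count from 1 to 2, so B is a cut vertex.
Removing D increases the component count from 1 to 2, so D is a cut vertex.
Likewise F, G, J are cut vertices.
By contrast removing H leaves 1 component; it is not a cut vertex. No other vertex is a cut vertex either.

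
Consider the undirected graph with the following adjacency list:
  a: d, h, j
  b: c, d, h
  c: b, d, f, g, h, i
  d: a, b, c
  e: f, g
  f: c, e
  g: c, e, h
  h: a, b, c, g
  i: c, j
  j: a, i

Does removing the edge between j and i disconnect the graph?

After removing j-i, the path j-a-d-c-i still connects them, so the edge is not a bridge.

No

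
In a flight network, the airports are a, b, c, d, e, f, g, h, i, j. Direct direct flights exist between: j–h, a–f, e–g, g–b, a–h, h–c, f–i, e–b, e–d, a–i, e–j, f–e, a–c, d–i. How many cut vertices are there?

1

Removing e increases the component count from 1 to 2, so e is a cut vertex.
By contrast removing c leaves 1 component; it is not a cut vertex. No other vertex is a cut vertex either.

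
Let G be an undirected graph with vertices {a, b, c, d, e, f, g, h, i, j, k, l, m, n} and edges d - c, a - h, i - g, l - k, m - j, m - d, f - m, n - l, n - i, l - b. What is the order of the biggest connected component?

e is isolated — a component by itself.
Starting from a we can reach a, h. That is one component of size 2.
Starting from c we can reach c, d, f, j, m. That is one component of size 5.
Starting from b we can reach b, g, i, k, l, n. That is one component of size 6.
The largest has 6 vertices.

6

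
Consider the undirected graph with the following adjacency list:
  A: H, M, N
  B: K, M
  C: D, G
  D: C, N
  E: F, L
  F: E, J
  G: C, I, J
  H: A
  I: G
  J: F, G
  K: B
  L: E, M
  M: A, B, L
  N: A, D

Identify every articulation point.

Removing A increases the component count from 1 to 2, so A is a cut vertex.
Removing B increases the component count from 1 to 2, so B is a cut vertex.
Removing G increases the component count from 1 to 2, so G is a cut vertex.
Likewise M is a cut vertex.
By contrast removing F leaves 1 component; it is not a cut vertex. No other vertex is a cut vertex either.

A, B, G, M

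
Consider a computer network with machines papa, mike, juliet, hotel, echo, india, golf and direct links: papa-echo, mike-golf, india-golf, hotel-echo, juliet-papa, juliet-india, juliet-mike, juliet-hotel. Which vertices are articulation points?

Removing juliet increases the component count from 1 to 2, so juliet is a cut vertex.
By contrast removing india leaves 1 component; it is not a cut vertex. No other vertex is a cut vertex either.

juliet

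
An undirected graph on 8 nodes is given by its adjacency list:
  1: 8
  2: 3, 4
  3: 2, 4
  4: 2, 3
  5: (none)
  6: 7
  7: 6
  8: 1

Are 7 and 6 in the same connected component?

Yes

From 7 we can reach 6, 7, which includes 6.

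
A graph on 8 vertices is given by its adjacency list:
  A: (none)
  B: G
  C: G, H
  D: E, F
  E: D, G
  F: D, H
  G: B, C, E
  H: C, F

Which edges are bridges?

The edges on the cycle D-E-G-C-H-F-D are not bridges since each lies on that cycle.
But removing G-B disconnects G from B — this is a bridge.

B-G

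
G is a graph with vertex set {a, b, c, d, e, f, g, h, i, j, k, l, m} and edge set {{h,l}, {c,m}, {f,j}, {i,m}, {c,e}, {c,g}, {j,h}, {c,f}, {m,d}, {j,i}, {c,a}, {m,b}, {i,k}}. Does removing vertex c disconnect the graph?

Yes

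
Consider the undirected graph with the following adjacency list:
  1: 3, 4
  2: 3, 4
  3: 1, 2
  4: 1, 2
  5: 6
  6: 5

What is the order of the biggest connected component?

4

Starting from 5 we can reach 5, 6. That is one component of size 2.
Starting from 1 we can reach 1, 2, 3, 4. That is one component of size 4.
The largest has 4 vertices.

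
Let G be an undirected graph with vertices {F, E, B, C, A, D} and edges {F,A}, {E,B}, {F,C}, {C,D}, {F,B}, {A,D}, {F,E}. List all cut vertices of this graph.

F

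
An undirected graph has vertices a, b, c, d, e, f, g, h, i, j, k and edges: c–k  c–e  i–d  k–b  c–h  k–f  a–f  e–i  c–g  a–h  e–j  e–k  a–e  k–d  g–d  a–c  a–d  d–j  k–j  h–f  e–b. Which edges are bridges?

none

The edges on the cycle c-g-d-k-c are not bridges since each lies on that cycle.
Every edge lies on some cycle, so there are no bridges.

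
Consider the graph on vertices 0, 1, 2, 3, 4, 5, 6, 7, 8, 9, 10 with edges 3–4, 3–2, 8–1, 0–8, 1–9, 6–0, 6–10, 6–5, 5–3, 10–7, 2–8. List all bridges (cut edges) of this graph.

1-8, 1-9, 10-6, 10-7, 3-4

The edges on the cycle 6-5-3-2-8-0-6 are not bridges since each lies on that cycle.
But removing 10–7 disconnects 10 from 7; removing 10–6 disconnects 10 from 6; removing 4–3 disconnects 4 from 3; removing 9–1 disconnects 9 from 1 — these are bridges.
In total 5 edges are bridges.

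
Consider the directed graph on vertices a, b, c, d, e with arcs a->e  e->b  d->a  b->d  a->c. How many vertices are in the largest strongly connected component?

4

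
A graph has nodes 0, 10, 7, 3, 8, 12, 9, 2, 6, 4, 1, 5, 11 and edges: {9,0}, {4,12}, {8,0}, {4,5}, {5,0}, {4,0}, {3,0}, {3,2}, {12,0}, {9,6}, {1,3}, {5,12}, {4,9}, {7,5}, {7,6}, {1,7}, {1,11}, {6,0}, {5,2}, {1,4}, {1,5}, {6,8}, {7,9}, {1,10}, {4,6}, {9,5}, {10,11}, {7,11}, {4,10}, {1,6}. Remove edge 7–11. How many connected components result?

7 and 11 are still connected via 7-1-11, so the component count stays at 1.

1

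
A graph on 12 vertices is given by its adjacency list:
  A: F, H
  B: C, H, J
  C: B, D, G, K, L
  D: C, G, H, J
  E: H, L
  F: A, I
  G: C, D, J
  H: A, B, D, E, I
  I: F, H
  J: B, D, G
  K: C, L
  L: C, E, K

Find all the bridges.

none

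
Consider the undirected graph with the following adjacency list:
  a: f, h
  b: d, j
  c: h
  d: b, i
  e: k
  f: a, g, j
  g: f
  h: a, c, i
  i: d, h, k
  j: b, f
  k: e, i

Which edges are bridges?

c-h, e-k, f-g, i-k

The edges on the cycle b-j-f-a-h-i-d-b are not bridges since each lies on that cycle.
But removing g-f disconnects g from f; removing k-e disconnects k from e; removing k-i disconnects k from i; removing h-c disconnects h from c — these are bridges.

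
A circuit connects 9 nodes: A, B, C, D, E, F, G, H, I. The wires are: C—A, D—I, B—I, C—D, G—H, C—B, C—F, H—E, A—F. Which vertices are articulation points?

Removing C increases the component count from 2 to 3, so C is a cut vertex.
Removing H increases the component count from 2 to 3, so H is a cut vertex.
By contrast removing B leaves 2 components; it is not a cut vertex. No other vertex is a cut vertex either.

C, H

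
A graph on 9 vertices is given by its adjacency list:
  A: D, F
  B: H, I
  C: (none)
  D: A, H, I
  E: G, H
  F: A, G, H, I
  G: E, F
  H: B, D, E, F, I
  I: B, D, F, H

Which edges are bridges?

The edges on the cycle F-H-E-G-F are not bridges since each lies on that cycle.
Every edge lies on some cycle, so there are no bridges.

none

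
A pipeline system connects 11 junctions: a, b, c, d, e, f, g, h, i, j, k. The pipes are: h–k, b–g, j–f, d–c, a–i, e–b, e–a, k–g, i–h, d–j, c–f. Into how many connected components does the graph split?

Starting from c we can reach c, d, f, j. That is one component of size 4.
Starting from a we can reach a, b, e, g, h, i, k. That is one component of size 7.
Total: 2 components.

2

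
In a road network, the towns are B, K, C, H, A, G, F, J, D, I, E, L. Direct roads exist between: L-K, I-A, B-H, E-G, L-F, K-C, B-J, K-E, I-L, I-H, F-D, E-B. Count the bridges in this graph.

6

The edges on the cycle I-L-K-E-B-H-I are not bridges since each lies on that cycle.
But removing K-C disconnects K from C; removing L-F disconnects L from F; removing I-A disconnects I from A; removing G-E disconnects G from E — these are bridges.
In total 6 edges are bridges.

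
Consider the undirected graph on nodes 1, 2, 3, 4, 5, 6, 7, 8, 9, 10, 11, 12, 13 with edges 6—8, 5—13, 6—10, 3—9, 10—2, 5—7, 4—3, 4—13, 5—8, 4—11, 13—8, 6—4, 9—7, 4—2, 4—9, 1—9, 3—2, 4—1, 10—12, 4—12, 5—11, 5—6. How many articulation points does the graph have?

Removing 6, for instance, still leaves 1 component. No single vertex removal increases the component count — the graph has no articulation points.

0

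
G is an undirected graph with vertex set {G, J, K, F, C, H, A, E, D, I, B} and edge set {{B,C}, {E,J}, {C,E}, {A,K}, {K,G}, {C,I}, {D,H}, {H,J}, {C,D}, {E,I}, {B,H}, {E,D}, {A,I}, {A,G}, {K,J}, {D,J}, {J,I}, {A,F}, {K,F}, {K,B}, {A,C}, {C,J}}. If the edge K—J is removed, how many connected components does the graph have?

K and J are still connected via K-A-C-J, so the component count stays at 1.

1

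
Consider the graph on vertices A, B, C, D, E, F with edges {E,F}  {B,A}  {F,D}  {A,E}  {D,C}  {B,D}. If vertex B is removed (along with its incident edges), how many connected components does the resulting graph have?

With B gone, the remaining components are: {A, C, D, E, F}.
That is 1 component.

1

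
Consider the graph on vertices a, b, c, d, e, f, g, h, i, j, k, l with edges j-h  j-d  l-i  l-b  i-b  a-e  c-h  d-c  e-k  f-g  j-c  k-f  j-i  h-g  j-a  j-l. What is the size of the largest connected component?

12

Starting from a we can reach a, b, c, d, e, f, g, h, i, j, k, l. That is one component of size 12.
The largest has 12 vertices.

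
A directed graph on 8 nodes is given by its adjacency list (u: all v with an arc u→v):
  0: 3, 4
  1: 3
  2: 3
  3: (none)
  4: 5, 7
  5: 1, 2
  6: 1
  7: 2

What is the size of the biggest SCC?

1

{2} is an SCC by itself.
{1} is an SCC by itself.
{3} is an SCC by itself.
{7} is an SCC by itself.
{4} is an SCC by itself.
(and 3 more singleton SCCs)
The largest has 1 vertex.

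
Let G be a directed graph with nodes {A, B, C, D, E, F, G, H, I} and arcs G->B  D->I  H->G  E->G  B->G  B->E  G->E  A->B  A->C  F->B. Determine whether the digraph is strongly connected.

There is no directed path from G to C, so the graph is not strongly connected.

No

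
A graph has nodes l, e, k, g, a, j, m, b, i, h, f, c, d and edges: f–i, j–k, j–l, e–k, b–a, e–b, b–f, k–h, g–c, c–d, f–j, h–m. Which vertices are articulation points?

b, c, f, h, j, k

Removing b increases the component count from 2 to 3, so b is a cut vertex.
Removing c increases the component count from 2 to 3, so c is a cut vertex.
Removing f increases the component count from 2 to 3, so f is a cut vertex.
Likewise h, j, k are cut vertices.
By contrast removing m leaves 2 components; it is not a cut vertex. No other vertex is a cut vertex either.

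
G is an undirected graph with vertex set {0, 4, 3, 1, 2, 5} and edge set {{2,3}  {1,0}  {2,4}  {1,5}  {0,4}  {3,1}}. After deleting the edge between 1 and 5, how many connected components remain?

2

Before removal there is 1 component.
1—5 is a bridge — removing it separates 1's side from 5's side.
After removal: 2 components.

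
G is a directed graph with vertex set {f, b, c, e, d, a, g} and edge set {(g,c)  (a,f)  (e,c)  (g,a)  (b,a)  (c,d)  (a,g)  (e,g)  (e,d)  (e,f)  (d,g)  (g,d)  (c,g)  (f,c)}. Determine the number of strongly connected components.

{a, c, d, f, g} are all mutually reachable — one SCC of size 5.
{b} is an SCC by itself.
{e} is an SCC by itself.
That gives 3 strongly connected components.

3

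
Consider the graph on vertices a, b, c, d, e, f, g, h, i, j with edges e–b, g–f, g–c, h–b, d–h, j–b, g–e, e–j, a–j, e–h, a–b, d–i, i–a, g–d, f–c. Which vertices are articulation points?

Removing g increases the component count from 1 to 2, so g is a cut vertex.
By contrast removing j leaves 1 component; it is not a cut vertex. No other vertex is a cut vertex either.

g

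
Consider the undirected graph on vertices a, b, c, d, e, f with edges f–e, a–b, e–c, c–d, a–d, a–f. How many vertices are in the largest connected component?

Starting from a we can reach a, b, c, d, e, f. That is one component of size 6.
The largest has 6 vertices.

6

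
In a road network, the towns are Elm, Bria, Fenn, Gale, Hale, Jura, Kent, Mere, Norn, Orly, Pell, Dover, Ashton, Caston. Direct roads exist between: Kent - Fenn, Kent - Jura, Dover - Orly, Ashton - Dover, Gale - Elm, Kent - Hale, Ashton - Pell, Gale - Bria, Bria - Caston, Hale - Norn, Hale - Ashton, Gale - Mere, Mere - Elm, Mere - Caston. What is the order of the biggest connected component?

9

Starting from Elm we can reach Elm, Bria, Gale, Mere, Caston. That is one component of size 5.
Starting from Fenn we can reach Fenn, Hale, Jura, Kent, Norn, Orly, Pell, Dover, Ashton. That is one component of size 9.
The largest has 9 vertices.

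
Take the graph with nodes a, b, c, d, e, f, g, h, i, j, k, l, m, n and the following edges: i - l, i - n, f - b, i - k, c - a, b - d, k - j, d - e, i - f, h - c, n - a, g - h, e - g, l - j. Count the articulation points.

1

Removing i increases the component count from 2 to 3, so i is a cut vertex.
By contrast removing c leaves 2 components; it is not a cut vertex. No other vertex is a cut vertex either.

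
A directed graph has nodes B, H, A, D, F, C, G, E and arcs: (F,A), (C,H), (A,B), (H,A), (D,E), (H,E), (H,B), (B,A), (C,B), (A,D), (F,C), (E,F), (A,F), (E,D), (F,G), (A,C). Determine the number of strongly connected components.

{A, B, C, D, E, F, H} are all mutually reachable — one SCC of size 7.
{G} is an SCC by itself.
That gives 2 strongly connected components.

2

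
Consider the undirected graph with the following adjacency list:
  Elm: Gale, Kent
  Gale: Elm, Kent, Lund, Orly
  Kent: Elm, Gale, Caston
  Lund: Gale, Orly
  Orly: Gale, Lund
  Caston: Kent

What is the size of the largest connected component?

6

Starting from Elm we can reach Elm, Gale, Kent, Lund, Orly, Caston. That is one component of size 6.
The largest has 6 vertices.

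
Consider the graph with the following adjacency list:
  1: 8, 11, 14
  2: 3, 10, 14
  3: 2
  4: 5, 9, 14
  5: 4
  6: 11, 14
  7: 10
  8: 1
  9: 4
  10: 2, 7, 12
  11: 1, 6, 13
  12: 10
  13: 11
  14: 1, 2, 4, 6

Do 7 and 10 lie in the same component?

From 7 we can reach 1, 2, 3, 4, 5, 6, 7, 8, 9, 10, 11, 12, 13, 14, which includes 10.

Yes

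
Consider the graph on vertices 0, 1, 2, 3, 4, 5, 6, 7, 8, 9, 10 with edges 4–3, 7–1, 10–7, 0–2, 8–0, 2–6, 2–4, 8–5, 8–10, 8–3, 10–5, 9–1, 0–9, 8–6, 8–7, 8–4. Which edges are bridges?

The edges on the cycle 8-0-2-4-8 are not bridges since each lies on that cycle.
Every edge lies on some cycle, so there are no bridges.

none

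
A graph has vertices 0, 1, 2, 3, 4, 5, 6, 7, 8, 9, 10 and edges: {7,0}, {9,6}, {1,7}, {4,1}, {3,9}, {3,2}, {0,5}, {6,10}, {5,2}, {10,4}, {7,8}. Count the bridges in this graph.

1

The edges on the cycle 3-9-6-10-4-1-7-0-5-2-3 are not bridges since each lies on that cycle.
But removing 8-7 disconnects 8 from 7 — this is a bridge.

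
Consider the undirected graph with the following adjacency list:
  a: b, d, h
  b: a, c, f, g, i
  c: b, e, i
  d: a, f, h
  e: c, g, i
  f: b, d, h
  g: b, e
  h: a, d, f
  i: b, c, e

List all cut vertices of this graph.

b

Removing b increases the component count from 1 to 2, so b is a cut vertex.
By contrast removing a leaves 1 component; it is not a cut vertex. No other vertex is a cut vertex either.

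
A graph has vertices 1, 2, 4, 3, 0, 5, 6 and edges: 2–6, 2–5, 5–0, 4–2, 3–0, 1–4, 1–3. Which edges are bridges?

2-6

The edges on the cycle 1-3-0-5-2-4-1 are not bridges since each lies on that cycle.
But removing 6–2 disconnects 6 from 2 — this is a bridge.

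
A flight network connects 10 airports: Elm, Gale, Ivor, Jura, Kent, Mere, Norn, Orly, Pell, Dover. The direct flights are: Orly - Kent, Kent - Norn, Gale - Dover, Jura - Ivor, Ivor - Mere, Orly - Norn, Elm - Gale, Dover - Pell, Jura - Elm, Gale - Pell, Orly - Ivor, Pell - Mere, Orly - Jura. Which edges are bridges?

none

The edges on the cycle Orly-Kent-Norn-Orly are not bridges since each lies on that cycle.
Every edge lies on some cycle, so there are no bridges.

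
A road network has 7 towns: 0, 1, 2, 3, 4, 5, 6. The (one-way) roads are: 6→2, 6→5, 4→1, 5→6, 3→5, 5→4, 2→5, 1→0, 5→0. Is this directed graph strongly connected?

No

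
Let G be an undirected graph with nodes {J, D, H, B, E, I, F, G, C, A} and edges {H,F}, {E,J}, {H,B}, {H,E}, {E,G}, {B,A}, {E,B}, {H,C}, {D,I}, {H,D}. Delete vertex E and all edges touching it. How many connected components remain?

3

With E gone, the remaining components are: {G}; {J}; {A, B, C, D, F, H, I}.
That is 3 components.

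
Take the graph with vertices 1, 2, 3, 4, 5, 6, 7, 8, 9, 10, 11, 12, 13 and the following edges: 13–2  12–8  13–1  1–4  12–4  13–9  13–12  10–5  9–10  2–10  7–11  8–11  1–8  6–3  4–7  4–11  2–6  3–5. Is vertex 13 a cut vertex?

Deleting 13 raises the number of components from 1 to 2, so 13 is a cut vertex.

Yes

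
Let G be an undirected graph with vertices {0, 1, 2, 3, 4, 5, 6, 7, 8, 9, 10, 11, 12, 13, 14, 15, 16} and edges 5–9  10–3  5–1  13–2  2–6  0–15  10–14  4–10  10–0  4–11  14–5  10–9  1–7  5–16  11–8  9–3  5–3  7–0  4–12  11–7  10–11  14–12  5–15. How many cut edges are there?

The edges on the cycle 10-14-5-1-7-11-10 are not bridges since each lies on that cycle.
But removing 13–2 disconnects 13 from 2; removing 11–8 disconnects 11 from 8; removing 5–16 disconnects 5 from 16; removing 6–2 disconnects 6 from 2 — these are bridges.
That makes 4 bridges.

4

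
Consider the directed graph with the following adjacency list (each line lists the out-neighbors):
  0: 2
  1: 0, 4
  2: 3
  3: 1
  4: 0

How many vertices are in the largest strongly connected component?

5

{0, 1, 2, 3, 4} are all mutually reachable — one SCC of size 5.
The largest has 5 vertices.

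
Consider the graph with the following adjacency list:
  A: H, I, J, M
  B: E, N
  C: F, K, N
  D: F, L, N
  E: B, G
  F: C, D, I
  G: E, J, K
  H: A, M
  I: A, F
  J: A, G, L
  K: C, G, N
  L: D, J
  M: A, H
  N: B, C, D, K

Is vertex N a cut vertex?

Deleting N leaves 1 component (was 1) (its neighbors B, C, D, K remain connected to each other), so N is not a cut vertex.

No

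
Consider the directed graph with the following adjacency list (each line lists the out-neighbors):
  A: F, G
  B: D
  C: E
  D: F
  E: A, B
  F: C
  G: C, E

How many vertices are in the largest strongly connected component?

7

{A, B, C, D, E, F, G} are all mutually reachable — one SCC of size 7.
The largest has 7 vertices.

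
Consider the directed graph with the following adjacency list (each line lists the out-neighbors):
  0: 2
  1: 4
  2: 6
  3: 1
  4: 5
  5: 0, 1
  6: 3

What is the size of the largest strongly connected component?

7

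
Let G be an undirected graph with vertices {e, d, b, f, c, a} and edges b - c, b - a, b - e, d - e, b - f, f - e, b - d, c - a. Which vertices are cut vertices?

b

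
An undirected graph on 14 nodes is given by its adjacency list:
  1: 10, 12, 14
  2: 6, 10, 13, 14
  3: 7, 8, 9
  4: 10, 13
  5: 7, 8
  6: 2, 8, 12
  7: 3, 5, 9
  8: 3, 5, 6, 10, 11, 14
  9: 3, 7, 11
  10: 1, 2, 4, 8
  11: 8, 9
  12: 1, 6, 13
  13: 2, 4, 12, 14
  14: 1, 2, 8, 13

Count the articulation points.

Removing 8 increases the component count from 1 to 2, so 8 is a cut vertex.
By contrast removing 2 leaves 1 component; it is not a cut vertex. No other vertex is a cut vertex either.

1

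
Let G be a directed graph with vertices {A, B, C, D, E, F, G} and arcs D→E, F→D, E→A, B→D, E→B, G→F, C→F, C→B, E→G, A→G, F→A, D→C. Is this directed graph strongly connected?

From A we can reach every vertex (A, B, C, D, E, F, G), and every vertex can reach A (A, B, C, D, E, F, G). So the whole graph is one strongly connected component.

Yes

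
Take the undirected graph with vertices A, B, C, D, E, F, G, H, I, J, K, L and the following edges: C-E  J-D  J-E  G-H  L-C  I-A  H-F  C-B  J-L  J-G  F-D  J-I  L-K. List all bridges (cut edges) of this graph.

The edges on the cycle J-G-H-F-D-J are not bridges since each lies on that cycle.
But removing K-L disconnects K from L; removing I-J disconnects I from J; removing C-B disconnects C from B; removing A-I disconnects A from I — these are bridges.

A-I, B-C, I-J, K-L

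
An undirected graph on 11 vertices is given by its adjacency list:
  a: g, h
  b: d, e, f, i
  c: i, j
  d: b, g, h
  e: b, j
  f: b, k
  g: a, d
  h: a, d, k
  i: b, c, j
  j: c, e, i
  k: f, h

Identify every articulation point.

Removing b increases the component count from 1 to 2, so b is a cut vertex.
By contrast removing e leaves 1 component; it is not a cut vertex. No other vertex is a cut vertex either.

b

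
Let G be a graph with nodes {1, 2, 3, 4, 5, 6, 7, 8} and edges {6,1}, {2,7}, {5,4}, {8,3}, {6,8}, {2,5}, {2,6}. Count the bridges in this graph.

removing 4 - 5 disconnects 4 from 5; removing 8 - 6 disconnects 8 from 6; removing 2 - 5 disconnects 2 from 5; removing 2 - 7 disconnects 2 from 7 — these are bridges.
In total 7 edges are bridges.

7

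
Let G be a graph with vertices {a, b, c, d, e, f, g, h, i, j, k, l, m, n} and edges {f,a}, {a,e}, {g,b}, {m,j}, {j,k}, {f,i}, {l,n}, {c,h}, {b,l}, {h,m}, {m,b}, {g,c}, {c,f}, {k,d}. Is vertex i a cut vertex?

Deleting i leaves 1 component (was 1), so i is not a cut vertex.

No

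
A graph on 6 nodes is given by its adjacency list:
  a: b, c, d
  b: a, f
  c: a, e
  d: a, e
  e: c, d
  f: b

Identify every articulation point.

Removing a increases the component count from 1 to 2, so a is a cut vertex.
Removing b increases the component count from 1 to 2, so b is a cut vertex.
By contrast removing c leaves 1 component; it is not a cut vertex. No other vertex is a cut vertex either.

a, b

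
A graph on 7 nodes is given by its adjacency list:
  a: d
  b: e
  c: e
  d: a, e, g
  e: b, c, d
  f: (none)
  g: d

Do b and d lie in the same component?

From b we can reach a, b, c, d, e, g, which includes d.

Yes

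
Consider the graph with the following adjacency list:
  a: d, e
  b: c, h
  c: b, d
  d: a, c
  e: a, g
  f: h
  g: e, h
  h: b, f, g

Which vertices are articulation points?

h

Removing h increases the component count from 1 to 2, so h is a cut vertex.
By contrast removing d leaves 1 component; it is not a cut vertex. No other vertex is a cut vertex either.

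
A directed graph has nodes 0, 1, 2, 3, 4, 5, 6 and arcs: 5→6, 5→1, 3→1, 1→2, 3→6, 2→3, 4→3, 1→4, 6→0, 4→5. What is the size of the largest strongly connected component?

5

{1, 2, 3, 4, 5} are all mutually reachable — one SCC of size 5.
{6} is an SCC by itself.
{0} is an SCC by itself.
The largest has 5 vertices.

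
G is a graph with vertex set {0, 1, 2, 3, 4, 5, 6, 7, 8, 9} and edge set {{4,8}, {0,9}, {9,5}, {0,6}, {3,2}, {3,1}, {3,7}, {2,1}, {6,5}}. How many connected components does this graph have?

3

Starting from 4 we can reach 4, 8. That is one component of size 2.
Starting from 1 we can reach 1, 2, 3, 7. That is one component of size 4.
Starting from 0 we can reach 0, 5, 6, 9. That is one component of size 4.
Total: 3 components.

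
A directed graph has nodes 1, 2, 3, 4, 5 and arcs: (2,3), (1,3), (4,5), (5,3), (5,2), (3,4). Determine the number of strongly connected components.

2

{2, 3, 4, 5} are all mutually reachable — one SCC of size 4.
{1} is an SCC by itself.
That gives 2 strongly connected components.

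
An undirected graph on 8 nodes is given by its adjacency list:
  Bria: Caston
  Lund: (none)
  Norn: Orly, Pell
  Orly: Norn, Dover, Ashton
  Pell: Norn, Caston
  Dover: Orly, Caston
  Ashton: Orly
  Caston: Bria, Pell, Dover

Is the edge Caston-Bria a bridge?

Removing Caston-Bria leaves no path between Caston and Bria: the component count goes from 2 to 3. So it is a bridge.

Yes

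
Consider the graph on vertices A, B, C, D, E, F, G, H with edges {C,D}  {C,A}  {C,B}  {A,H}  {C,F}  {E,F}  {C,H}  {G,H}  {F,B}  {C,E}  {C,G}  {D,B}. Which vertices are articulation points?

C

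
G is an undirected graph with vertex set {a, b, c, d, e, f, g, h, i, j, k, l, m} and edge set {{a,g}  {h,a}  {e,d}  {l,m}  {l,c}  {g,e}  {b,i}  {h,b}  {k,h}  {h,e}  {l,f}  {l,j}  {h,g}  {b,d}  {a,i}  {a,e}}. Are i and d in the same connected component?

Yes

From i we can reach a, b, d, e, g, h, i, k, which includes d.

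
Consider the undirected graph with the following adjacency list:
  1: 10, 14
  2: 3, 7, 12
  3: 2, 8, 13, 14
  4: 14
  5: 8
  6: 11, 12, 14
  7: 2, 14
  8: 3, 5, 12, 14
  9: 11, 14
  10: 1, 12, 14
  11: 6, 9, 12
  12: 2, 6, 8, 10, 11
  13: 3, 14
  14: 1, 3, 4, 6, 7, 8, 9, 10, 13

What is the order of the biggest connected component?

Starting from 1 we can reach 1, 2, 3, 4, 5, 6, 7, 8, 9, 10, 11, 12, 13, 14. That is one component of size 14.
The largest has 14 vertices.

14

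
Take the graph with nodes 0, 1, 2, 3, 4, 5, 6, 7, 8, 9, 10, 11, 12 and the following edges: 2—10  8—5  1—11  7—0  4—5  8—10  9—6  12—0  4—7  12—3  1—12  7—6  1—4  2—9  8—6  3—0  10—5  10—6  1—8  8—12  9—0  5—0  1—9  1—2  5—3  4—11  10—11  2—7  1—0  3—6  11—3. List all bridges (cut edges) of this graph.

The edges on the cycle 1-2-10-5-8-1 are not bridges since each lies on that cycle.
Every edge lies on some cycle, so there are no bridges.

none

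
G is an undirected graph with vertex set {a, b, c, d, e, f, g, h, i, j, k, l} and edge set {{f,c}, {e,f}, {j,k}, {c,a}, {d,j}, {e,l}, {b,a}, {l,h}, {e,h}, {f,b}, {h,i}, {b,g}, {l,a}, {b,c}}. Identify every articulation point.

b, h, j

Removing b increases the component count from 2 to 3, so b is a cut vertex.
Removing h increases the component count from 2 to 3, so h is a cut vertex.
Removing j increases the component count from 2 to 3, so j is a cut vertex.
By contrast removing i leaves 2 components; it is not a cut vertex. No other vertex is a cut vertex either.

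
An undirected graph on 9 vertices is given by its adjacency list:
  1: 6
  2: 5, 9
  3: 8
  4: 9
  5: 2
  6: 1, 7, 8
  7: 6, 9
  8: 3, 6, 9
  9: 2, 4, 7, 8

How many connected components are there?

Starting from 1 we can reach 1, 2, 3, 4, 5, 6, 7, 8, 9. That is one component of size 9.
Total: 1 component.

1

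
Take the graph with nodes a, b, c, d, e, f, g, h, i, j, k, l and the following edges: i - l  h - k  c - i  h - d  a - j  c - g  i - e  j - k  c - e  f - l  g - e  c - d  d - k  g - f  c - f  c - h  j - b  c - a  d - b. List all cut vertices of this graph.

c

Removing c increases the component count from 1 to 2, so c is a cut vertex.
By contrast removing l leaves 1 component; it is not a cut vertex. No other vertex is a cut vertex either.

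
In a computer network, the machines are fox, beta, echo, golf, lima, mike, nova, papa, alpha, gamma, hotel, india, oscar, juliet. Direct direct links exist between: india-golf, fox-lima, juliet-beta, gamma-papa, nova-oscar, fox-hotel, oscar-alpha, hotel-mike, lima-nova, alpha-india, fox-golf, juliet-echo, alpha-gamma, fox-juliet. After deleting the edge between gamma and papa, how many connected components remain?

2

Before removal there is 1 component.
gamma-papa is a bridge — removing it separates gamma's side from papa's side.
After removal: 2 components.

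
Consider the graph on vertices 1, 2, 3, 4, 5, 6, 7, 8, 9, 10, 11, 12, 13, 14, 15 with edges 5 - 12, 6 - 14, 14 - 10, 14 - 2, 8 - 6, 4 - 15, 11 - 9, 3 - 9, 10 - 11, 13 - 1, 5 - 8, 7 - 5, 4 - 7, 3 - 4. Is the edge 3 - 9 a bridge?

After removing 3 - 9, the path 3-4-7-5-8-6-14-10-11-9 still connects them, so the edge is not a bridge.

No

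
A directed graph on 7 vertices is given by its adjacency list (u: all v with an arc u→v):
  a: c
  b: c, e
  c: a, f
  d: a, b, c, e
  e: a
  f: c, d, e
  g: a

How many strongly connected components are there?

{a, b, c, d, e, f} are all mutually reachable — one SCC of size 6.
{g} is an SCC by itself.
That gives 2 strongly connected components.

2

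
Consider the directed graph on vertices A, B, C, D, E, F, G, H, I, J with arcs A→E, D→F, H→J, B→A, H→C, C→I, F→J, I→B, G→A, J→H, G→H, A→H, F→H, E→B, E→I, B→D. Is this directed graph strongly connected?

There is no directed path from F to G, so the graph is not strongly connected.

No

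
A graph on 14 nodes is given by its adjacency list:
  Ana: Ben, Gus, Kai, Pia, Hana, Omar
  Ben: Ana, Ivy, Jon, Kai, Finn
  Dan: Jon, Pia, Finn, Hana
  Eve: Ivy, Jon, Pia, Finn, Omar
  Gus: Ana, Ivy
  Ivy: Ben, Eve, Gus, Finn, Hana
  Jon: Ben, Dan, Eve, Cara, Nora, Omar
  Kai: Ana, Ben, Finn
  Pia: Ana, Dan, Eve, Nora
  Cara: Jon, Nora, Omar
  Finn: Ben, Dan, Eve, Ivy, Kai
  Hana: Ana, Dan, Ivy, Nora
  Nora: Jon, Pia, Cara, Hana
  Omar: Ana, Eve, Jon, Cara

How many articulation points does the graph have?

Removing Cara, for instance, still leaves 1 component. No single vertex removal increases the component count — the graph has no articulation points.

0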